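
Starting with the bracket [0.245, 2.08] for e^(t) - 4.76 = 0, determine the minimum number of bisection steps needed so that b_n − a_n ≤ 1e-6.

Initial width b − a = 2.08 − 0.245 = 1.835000.
After n steps the width is (b−a)/2^n; need (b−a)/2^n ≤ 1e-6.
So n ≥ log₂(1.835000/1e-6) = log₂(1835000.0000) ≈ 20.8073.
Hence n = 21.

21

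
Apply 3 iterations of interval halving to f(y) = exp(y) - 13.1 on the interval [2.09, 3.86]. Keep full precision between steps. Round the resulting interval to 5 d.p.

[2.53250, 2.75375]

f(2.090000) = -5.015085, f(3.860000) = 34.365351 (opposite signs)
step 1: m = 2.975000, f(m) = 6.489623 > 0 → root in [2.090000, 2.975000]
step 2: m = 2.532500, f(m) = -0.515071 < 0 → root in [2.532500, 2.975000]
step 3: m = 2.753750, f(m) = 2.601402 > 0 → root in [2.532500, 2.753750]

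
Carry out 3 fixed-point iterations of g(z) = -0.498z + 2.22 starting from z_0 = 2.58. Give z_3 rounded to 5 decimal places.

z_1 = g(2.580000) = 0.935160
z_2 = g(0.935160) = 1.754290
z_3 = g(1.754290) = 1.346363

1.34636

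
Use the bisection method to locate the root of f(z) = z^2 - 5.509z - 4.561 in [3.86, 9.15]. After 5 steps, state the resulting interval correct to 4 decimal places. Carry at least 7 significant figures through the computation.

[6.1744, 6.3397]

f(3.860000) = -10.926140, f(9.150000) = 28.754150 (opposite signs)
step 1: m = 6.505000, f(m) = 1.917980 > 0 → root in [3.860000, 6.505000]
step 2: m = 5.182500, f(m) = -6.253086 < 0 → root in [5.182500, 6.505000]
step 3: m = 5.843750, f(m) = -2.604805 < 0 → root in [5.843750, 6.505000]
step 4: m = 6.174375, f(m) = -0.452725 < 0 → root in [6.174375, 6.505000]
step 5: m = 6.339688, f(m) = 0.705299 > 0 → root in [6.174375, 6.339688]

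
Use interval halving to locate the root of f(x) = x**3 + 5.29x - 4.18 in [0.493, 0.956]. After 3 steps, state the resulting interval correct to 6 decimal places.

f(0.493000) = -1.452207, f(0.956000) = 1.750963 (opposite signs)
step 1: m = 0.724500, f(m) = 0.032895 > 0 → root in [0.493000, 0.724500]
step 2: m = 0.608750, f(m) = -0.734124 < 0 → root in [0.608750, 0.724500]
step 3: m = 0.666625, f(m) = -0.357313 < 0 → root in [0.666625, 0.724500]

[0.666625, 0.724500]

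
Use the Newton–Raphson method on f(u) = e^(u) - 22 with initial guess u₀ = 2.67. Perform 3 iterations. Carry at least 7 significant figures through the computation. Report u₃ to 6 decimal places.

3.091055

f'(u) = e^(u)
u_0 = 2.670000: f = -7.560031, f' = 14.439969 → u_1 = 2.670000 - (-7.560031)/(14.439969) = 3.193549
u_1 = 3.193549: f = 2.374779, f' = 24.374779 → u_2 = 3.193549 - (2.374779)/(24.374779) = 3.096121
u_2 = 3.096121: f = 0.112017, f' = 22.112017 → u_3 = 3.096121 - (0.112017)/(22.112017) = 3.091055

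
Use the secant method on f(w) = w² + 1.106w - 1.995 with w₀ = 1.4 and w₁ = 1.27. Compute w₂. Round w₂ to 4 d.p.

Secant update: w_(k+1) = w_k − f(w_k)·(w_k − w_(k-1))/(f(w_k) − f(w_(k-1))).
f(w_0) = 1.513400, f(w_1) = 1.022520
w_2 = 1.270000 - (1.022520)·(1.270000 - 1.400000)/(1.022520 - (1.513400)) = 0.999206; f(w_2) = 0.108533

0.9992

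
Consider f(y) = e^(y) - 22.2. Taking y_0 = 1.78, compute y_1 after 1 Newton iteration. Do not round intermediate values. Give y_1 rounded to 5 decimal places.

f'(y) = e^(y)
y_0 = 1.780000: f = -16.270144, f' = 5.929856 → y_1 = 1.780000 - (-16.270144)/(5.929856) = 4.523767

4.52377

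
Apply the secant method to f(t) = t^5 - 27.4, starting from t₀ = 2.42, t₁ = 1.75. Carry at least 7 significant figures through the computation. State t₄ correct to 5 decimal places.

f(t_0) = 55.599759, f(t_1) = -10.986914
t_2 = 1.750000 - (-10.986914)·(1.750000 - 2.420000)/(-10.986914 - (55.599759)) = 1.860551; f(t_2) = -5.104970
t_3 = 1.860551 - (-5.104970)·(1.860551 - 1.750000)/(-5.104970 - (-10.986914)) = 1.956499; f(t_3) = 1.268054
t_4 = 1.956499 - (1.268054)·(1.956499 - 1.860551)/(1.268054 - (-5.104970)) = 1.937408; f(t_4) = -0.103589

1.93741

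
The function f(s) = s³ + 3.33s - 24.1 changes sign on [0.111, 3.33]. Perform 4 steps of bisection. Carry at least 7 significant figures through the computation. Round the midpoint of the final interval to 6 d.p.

2.424656

f(0.111000) = -23.729002, f(3.330000) = 23.914937 (opposite signs)
step 1: m = 1.720500, f(m) = -13.277848 < 0 → root in [1.720500, 3.330000]
step 2: m = 2.525250, f(m) = 0.412318 > 0 → root in [1.720500, 2.525250]
step 3: m = 2.122875, f(m) = -7.463881 < 0 → root in [2.122875, 2.525250]
step 4: m = 2.324063, f(m) = -3.807991 < 0 → root in [2.324063, 2.525250]
Midpoint of [2.324063, 2.525250] = 2.424656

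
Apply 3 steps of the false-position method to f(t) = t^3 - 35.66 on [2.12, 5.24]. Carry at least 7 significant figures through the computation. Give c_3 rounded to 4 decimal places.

False-position update: c = (a·f(b) − b·f(a))/(f(b) − f(a)); replace the endpoint whose sign matches f(c).
f(2.120000) = -26.131872, f(5.240000) = 108.217824
step 1: c = 2.726860, f(c) = -15.383711 < 0 → new bracket [2.726860, 5.240000]
step 2: c = 3.039651, f(c) = -7.575220 < 0 → new bracket [3.039651, 5.240000]
step 3: c = 3.183598, f(c) = -3.393283 < 0 → new bracket [3.183598, 5.240000]

3.1836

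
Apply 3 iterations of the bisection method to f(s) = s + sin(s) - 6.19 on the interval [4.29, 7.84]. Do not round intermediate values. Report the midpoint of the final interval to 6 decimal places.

f(4.290000) = -2.812112, f(7.840000) = 2.649902 (opposite signs)
step 1: m = 6.065000, f(m) = -0.341458 < 0 → root in [6.065000, 7.840000]
step 2: m = 6.952500, f(m) = 1.382949 > 0 → root in [6.065000, 6.952500]
step 3: m = 6.508750, f(m) = 0.542407 > 0 → root in [6.065000, 6.508750]
Midpoint of [6.065000, 6.508750] = 6.286875

6.286875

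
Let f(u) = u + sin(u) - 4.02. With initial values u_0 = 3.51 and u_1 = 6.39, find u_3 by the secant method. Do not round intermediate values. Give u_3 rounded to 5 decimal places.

4.70728

f(u_0) = -0.870130, f(u_1) = 2.476612
u_2 = 6.390000 - (2.476612)·(6.390000 - 3.510000)/(2.476612 - (-0.870130)) = 4.258780; f(u_2) = -0.660091
u_3 = 4.258780 - (-0.660091)·(4.258780 - 6.390000)/(-0.660091 - (2.476612)) = 4.707277; f(u_3) = -0.312710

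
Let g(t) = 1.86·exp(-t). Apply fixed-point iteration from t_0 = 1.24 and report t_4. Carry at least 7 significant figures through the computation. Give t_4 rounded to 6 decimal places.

0.992612

t_1 = g(1.240000) = 0.538255
t_2 = g(0.538255) = 1.085805
t_3 = g(1.085805) = 0.627991
t_4 = g(0.627991) = 0.992612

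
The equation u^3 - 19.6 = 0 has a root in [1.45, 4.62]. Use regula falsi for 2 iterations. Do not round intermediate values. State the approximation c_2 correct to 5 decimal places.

2.33487

False-position update: c = (a·f(b) − b·f(a))/(f(b) − f(a)); replace the endpoint whose sign matches f(c).
f(1.450000) = -16.551375, f(4.620000) = 79.011128
step 1: c = 1.999042, f(c) = -11.611487 < 0 → new bracket [1.999042, 4.620000]
step 2: c = 2.334866, f(c) = -6.871247 < 0 → new bracket [2.334866, 4.620000]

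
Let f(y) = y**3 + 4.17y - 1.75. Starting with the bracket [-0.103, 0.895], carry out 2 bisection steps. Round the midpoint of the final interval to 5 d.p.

0.52075

f(-0.103000) = -2.180603, f(0.895000) = 2.699067 (opposite signs)
step 1: m = 0.396000, f(m) = -0.036581 < 0 → root in [0.396000, 0.895000]
step 2: m = 0.645500, f(m) = 1.210696 > 0 → root in [0.396000, 0.645500]
Midpoint of [0.396000, 0.645500] = 0.520750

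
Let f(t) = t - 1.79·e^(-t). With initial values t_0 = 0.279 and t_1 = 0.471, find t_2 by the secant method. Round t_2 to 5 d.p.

f(t_0) = -1.075206, f(t_1) = -0.646636
t_2 = 0.471000 - (-0.646636)·(0.471000 - 0.279000)/(-0.646636 - (-1.075206)) = 0.760693; f(t_2) = -0.075849

0.76069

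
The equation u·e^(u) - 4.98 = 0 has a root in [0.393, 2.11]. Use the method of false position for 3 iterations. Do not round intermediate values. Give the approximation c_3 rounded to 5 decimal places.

1.21531

f(0.393000) = -4.397803, f(2.110000) = 12.423789
step 1: c = 0.841889, f(c) = -3.026189 < 0 → new bracket [0.841889, 2.110000]
step 2: c = 1.090274, f(c) = -1.736338 < 0 → new bracket [1.090274, 2.110000]
step 3: c = 1.215314, f(c) = -0.882745 < 0 → new bracket [1.215314, 2.110000]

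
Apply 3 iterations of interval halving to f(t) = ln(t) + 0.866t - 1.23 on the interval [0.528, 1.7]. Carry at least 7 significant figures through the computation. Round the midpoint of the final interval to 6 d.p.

1.187250

f(0.528000) = -1.411411, f(1.700000) = 0.772828 (opposite signs)
step 1: m = 1.114000, f(m) = -0.157319 < 0 → root in [1.114000, 1.700000]
step 2: m = 1.407000, f(m) = 0.329922 > 0 → root in [1.114000, 1.407000]
step 3: m = 1.260500, f(m) = 0.093101 > 0 → root in [1.114000, 1.260500]
Midpoint of [1.114000, 1.260500] = 1.187250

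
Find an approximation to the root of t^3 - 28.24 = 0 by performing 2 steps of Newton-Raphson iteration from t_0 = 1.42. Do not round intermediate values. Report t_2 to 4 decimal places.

f'(t) = 3t^2
t_0 = 1.420000: f = -25.376712, f' = 6.049200 → t_1 = 1.420000 - (-25.376712)/(6.049200) = 5.615053
t_1 = 5.615053: f = 148.795956, f' = 94.586446 → t_2 = 5.615053 - (148.795956)/(94.586446) = 4.041931

4.0419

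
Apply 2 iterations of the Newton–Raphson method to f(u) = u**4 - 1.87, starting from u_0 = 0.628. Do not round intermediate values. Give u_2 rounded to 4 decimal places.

f'(u) = 4u**3
u_0 = 0.628000: f = -1.714461, f' = 0.990693 → u_1 = 0.628000 - (-1.714461)/(0.990693) = 2.358568
u_1 = 2.358568: f = 29.075240, f' = 52.481397 → u_2 = 2.358568 - (29.075240)/(52.481397) = 1.804558

1.8046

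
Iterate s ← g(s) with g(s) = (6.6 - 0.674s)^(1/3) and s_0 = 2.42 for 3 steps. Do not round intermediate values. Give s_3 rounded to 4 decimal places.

1.7559

s_1 = g(2.420000) = 1.706426
s_2 = g(1.706426) = 1.759795
s_3 = g(1.759795) = 1.755914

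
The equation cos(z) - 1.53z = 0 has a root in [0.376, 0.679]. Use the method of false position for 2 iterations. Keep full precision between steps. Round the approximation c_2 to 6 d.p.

f(0.376000) = 0.354861, f(0.679000) = -0.260669
step 1: c = 0.550683, f(c) = 0.009621 > 0 → new bracket [0.550683, 0.679000]
step 2: c = 0.555251, f(c) = 0.000234 > 0 → new bracket [0.555251, 0.679000]

0.555251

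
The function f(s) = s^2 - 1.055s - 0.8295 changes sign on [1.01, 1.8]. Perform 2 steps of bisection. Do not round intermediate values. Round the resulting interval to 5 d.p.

[1.40500, 1.60250]

f(1.010000) = -0.874950, f(1.800000) = 0.511500 (opposite signs)
step 1: m = 1.405000, f(m) = -0.337750 < 0 → root in [1.405000, 1.800000]
step 2: m = 1.602500, f(m) = 0.047869 > 0 → root in [1.405000, 1.602500]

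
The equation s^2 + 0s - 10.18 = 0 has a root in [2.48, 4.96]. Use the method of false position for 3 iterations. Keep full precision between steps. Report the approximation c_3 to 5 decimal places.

3.18244

f(2.480000) = -4.029600, f(4.960000) = 14.421600
step 1: c = 3.021613, f(c) = -1.049855 < 0 → new bracket [3.021613, 4.960000]
step 2: c = 3.153147, f(c) = -0.237663 < 0 → new bracket [3.153147, 4.960000]
step 3: c = 3.182441, f(c) = -0.052071 < 0 → new bracket [3.182441, 4.960000]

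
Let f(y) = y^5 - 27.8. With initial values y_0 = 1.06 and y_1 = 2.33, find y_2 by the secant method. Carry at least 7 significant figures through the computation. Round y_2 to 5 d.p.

f(y_0) = -26.461774, f(y_1) = 40.871986
y_2 = 2.330000 - (40.871986)·(2.330000 - 1.060000)/(40.871986 - (-26.461774)) = 1.559103; f(y_2) = -18.587586

1.55910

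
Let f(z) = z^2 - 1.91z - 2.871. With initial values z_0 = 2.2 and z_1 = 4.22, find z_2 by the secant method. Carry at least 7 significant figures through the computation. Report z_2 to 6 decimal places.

f(z_0) = -2.233000, f(z_1) = 6.877200
z_2 = 4.220000 - (6.877200)·(4.220000 - 2.200000)/(6.877200 - (-2.233000)) = 2.695122; f(z_2) = -0.755001

2.695122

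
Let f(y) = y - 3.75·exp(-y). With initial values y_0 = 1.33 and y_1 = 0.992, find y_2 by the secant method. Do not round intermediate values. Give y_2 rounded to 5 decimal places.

f(y_0) = 0.338210, f(y_1) = -0.398629
y_2 = 0.992000 - (-0.398629)·(0.992000 - 1.330000)/(-0.398629 - (0.338210)) = 1.174857; f(y_2) = 0.016621

1.17486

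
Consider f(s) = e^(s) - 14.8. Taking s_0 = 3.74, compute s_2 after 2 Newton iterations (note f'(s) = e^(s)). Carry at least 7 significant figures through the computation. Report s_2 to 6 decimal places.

2.763939

s_0 = 3.740000: f = 27.297990, f' = 42.097990 → s_1 = 3.740000 - (27.297990)/(42.097990) = 3.091561
s_1 = 3.091561: f = 7.211405, f' = 22.011405 → s_2 = 3.091561 - (7.211405)/(22.011405) = 2.763939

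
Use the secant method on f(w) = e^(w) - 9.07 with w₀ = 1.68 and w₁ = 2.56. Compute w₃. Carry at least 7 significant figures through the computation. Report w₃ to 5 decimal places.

Secant update: w_(k+1) = w_k − f(w_k)·(w_k − w_(k-1))/(f(w_k) − f(w_(k-1))).
f(w_0) = -3.704444, f(w_1) = 3.865817
w_2 = 2.560000 - (3.865817)·(2.560000 - 1.680000)/(3.865817 - (-3.704444)) = 2.110621; f(w_2) = -0.816638
w_3 = 2.110621 - (-0.816638)·(2.110621 - 2.560000)/(-0.816638 - (3.865817)) = 2.188994; f(w_3) = -0.143770

2.18899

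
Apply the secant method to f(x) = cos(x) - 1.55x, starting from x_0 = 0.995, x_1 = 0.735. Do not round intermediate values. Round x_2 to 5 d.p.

f(x_0) = -0.997747, f(x_1) = -0.397419
x_2 = 0.735000 - (-0.397419)·(0.735000 - 0.995000)/(-0.397419 - (-0.997747)) = 0.562879; f(x_2) = -0.026740

0.56288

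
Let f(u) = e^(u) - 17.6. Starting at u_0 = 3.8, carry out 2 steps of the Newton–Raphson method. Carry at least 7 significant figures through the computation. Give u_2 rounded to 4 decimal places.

2.9157

f'(u) = e^(u)
u_0 = 3.800000: f = 27.101184, f' = 44.701184 → u_1 = 3.800000 - (27.101184)/(44.701184) = 3.193726
u_1 = 3.193726: f = 6.779085, f' = 24.379085 → u_2 = 3.193726 - (6.779085)/(24.379085) = 2.915656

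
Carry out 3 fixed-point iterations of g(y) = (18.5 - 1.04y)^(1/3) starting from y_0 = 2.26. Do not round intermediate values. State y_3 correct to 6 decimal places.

2.513865

y_1 = g(2.260000) = 2.527671
y_2 = g(2.527671) = 2.513063
y_3 = g(2.513063) = 2.513865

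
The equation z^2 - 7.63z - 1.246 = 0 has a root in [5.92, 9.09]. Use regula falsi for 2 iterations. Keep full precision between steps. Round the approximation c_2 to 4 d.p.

f(5.920000) = -11.369200, f(9.090000) = 12.025400
step 1: c = 7.460542, f(c) = -2.510248 < 0 → new bracket [7.460542, 9.090000]
step 2: c = 7.741943, f(c) = -0.379344 < 0 → new bracket [7.741943, 9.090000]

7.7419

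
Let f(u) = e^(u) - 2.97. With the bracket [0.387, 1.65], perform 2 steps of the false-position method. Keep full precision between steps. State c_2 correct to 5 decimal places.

1.03758

False-position update: c = (a·f(b) − b·f(a))/(f(b) − f(a)); replace the endpoint whose sign matches f(c).
f(0.387000) = -1.497444, f(1.650000) = 2.236980
step 1: c = 0.893443, f(c) = -0.526473 < 0 → new bracket [0.893443, 1.650000]
step 2: c = 1.037576, f(c) = -0.147632 < 0 → new bracket [1.037576, 1.650000]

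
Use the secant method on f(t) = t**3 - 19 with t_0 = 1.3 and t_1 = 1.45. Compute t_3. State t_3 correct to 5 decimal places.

f(t_0) = -16.803000, f(t_1) = -15.951375
t_2 = 1.450000 - (-15.951375)·(1.450000 - 1.300000)/(-15.951375 - (-16.803000)) = 4.259577; f(t_2) = 58.285764
t_3 = 4.259577 - (58.285764)·(4.259577 - 1.450000)/(58.285764 - (-15.951375)) = 2.053695; f(t_3) = -10.338201

2.05370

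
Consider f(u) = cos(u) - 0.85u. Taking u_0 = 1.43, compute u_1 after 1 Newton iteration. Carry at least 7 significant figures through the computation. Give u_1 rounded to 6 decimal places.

0.845703

Newton update: u ← u − f(u)/f'(u).
f'(u) = -sin(u) - 0.85
u_0 = 1.430000: f = -1.075168, f' = -1.840105 → u_1 = 1.430000 - (-1.075168)/(-1.840105) = 0.845703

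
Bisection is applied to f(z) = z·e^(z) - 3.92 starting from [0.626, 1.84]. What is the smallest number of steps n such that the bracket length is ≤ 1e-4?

14

Initial width b − a = 1.84 − 0.626 = 1.214000.
After n steps the width is (b−a)/2^n; need (b−a)/2^n ≤ 1e-4.
So n ≥ log₂(1.214000/1e-4) = log₂(12140.0000) ≈ 13.5675.
Hence n = 14.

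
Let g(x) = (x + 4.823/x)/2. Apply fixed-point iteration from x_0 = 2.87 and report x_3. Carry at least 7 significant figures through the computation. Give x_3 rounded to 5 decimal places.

x_1 = g(2.870000) = 2.275244
x_2 = g(2.275244) = 2.197508
x_3 = g(2.197508) = 2.196133

2.19613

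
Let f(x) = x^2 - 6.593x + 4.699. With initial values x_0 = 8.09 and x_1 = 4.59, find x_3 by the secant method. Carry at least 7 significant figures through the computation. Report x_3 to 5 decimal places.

f(x_0) = 16.809730, f(x_1) = -4.494770
x_2 = 4.590000 - (-4.494770)·(4.590000 - 8.090000)/(-4.494770 - (16.809730)) = 5.328421; f(x_2) = -2.039208
x_3 = 5.328421 - (-2.039208)·(5.328421 - 4.590000)/(-2.039208 - (-4.494770)) = 5.941639; f(x_3) = 0.828850

5.94164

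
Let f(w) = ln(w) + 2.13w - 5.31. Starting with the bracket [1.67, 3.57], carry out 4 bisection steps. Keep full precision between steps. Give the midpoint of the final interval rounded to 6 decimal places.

2.085625

f(1.670000) = -1.240076, f(3.570000) = 3.566666 (opposite signs)
step 1: m = 2.620000, f(m) = 1.233774 > 0 → root in [1.670000, 2.620000]
step 2: m = 2.145000, f(m) = 0.021990 > 0 → root in [1.670000, 2.145000]
step 3: m = 1.907500, f(m) = -0.601232 < 0 → root in [1.907500, 2.145000]
step 4: m = 2.026250, f(m) = -0.287901 < 0 → root in [2.026250, 2.145000]
Midpoint of [2.026250, 2.145000] = 2.085625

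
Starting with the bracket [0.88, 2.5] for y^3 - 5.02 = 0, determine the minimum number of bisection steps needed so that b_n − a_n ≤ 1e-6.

Initial width b − a = 2.5 − 0.88 = 1.620000.
After n steps the width is (b−a)/2^n; need (b−a)/2^n ≤ 1e-6.
So n ≥ log₂(1.620000/1e-6) = log₂(1620000.0000) ≈ 20.6276.
Hence n = 21.

21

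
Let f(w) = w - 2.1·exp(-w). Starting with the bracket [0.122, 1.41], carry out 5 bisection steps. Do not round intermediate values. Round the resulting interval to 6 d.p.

f(0.122000) = -1.736812, f(1.410000) = 0.897299 (opposite signs)
step 1: m = 0.766000, f(m) = -0.210225 < 0 → root in [0.766000, 1.410000]
step 2: m = 1.088000, f(m) = 0.380532 > 0 → root in [0.766000, 1.088000]
step 3: m = 0.927000, f(m) = 0.095948 > 0 → root in [0.766000, 0.927000]
step 4: m = 0.846500, f(m) = -0.054218 < 0 → root in [0.846500, 0.927000]
step 5: m = 0.886750, f(m) = 0.021566 > 0 → root in [0.846500, 0.886750]

[0.846500, 0.886750]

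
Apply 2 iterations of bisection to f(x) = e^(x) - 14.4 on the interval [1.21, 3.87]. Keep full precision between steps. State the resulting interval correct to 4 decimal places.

[2.5400, 3.2050]

f(1.210000) = -11.046515, f(3.870000) = 33.542386 (opposite signs)
step 1: m = 2.540000, f(m) = -1.720329 < 0 → root in [2.540000, 3.870000]
step 2: m = 3.205000, f(m) = 10.255500 > 0 → root in [2.540000, 3.205000]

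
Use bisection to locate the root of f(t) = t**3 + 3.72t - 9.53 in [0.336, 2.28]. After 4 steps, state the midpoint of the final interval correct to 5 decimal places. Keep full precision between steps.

f(0.336000) = -8.242147, f(2.280000) = 10.803952 (opposite signs)
step 1: m = 1.308000, f(m) = -2.426430 < 0 → root in [1.308000, 2.280000]
step 2: m = 1.794000, f(m) = 2.917554 > 0 → root in [1.308000, 1.794000]
step 3: m = 1.551000, f(m) = -0.029193 < 0 → root in [1.551000, 1.794000]
step 4: m = 1.672500, f(m) = 1.370111 > 0 → root in [1.551000, 1.672500]
Midpoint of [1.551000, 1.672500] = 1.611750

1.61175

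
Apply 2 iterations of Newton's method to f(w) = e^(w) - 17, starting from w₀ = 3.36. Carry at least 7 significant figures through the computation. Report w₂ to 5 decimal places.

2.83983

Newton update: w ← w − f(w)/f'(w).
f'(w) = e^(w)
w_0 = 3.360000: f = 11.789191, f' = 28.789191 → w_1 = 3.360000 - (11.789191)/(28.789191) = 2.950499
w_1 = 2.950499: f = 2.115498, f' = 19.115498 → w_2 = 2.950499 - (2.115498)/(19.115498) = 2.839830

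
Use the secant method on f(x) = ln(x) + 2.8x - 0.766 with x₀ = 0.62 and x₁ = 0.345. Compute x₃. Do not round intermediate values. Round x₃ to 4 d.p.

Secant update: x_(k+1) = x_k − f(x_k)·(x_k − x_(k-1))/(f(x_k) − f(x_(k-1))).
f(x_0) = 0.491964, f(x_1) = -0.864211
x_2 = 0.345000 - (-0.864211)·(0.345000 - 0.620000)/(-0.864211 - (0.491964)) = 0.520241; f(x_2) = 0.037213
x_3 = 0.520241 - (0.037213)·(0.520241 - 0.345000)/(0.037213 - (-0.864211)) = 0.513007; f(x_3) = 0.002953

0.5130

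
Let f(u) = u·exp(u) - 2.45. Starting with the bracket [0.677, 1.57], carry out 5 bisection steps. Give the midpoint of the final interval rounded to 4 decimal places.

0.9421

f(0.677000) = -1.117688, f(1.570000) = 5.096438 (opposite signs)
step 1: m = 1.123500, f(m) = 1.005437 > 0 → root in [0.677000, 1.123500]
step 2: m = 0.900250, f(m) = -0.235189 < 0 → root in [0.900250, 1.123500]
step 3: m = 1.011875, f(m) = 0.333419 > 0 → root in [0.900250, 1.011875]
step 4: m = 0.956062, f(m) = 0.037133 > 0 → root in [0.900250, 0.956062]
step 5: m = 0.928156, f(m) = -0.101913 < 0 → root in [0.928156, 0.956062]
Midpoint of [0.928156, 0.956062] = 0.942109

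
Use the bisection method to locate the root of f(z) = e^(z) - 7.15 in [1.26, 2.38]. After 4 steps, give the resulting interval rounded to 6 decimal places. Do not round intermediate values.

f(1.260000) = -3.624579, f(2.380000) = 3.654903 (opposite signs)
step 1: m = 1.820000, f(m) = -0.978142 < 0 → root in [1.820000, 2.380000]
step 2: m = 2.100000, f(m) = 1.016170 > 0 → root in [1.820000, 2.100000]
step 3: m = 1.960000, f(m) = -0.050673 < 0 → root in [1.960000, 2.100000]
step 4: m = 2.030000, f(m) = 0.464086 > 0 → root in [1.960000, 2.030000]

[1.960000, 2.030000]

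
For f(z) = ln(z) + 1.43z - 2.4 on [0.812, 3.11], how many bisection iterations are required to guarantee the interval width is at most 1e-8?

Initial width b − a = 3.11 − 0.812 = 2.298000.
After n steps the width is (b−a)/2^n; need (b−a)/2^n ≤ 1e-8.
So n ≥ log₂(2.298000/1e-8) = log₂(229800000.0000) ≈ 27.7758.
Hence n = 28.

28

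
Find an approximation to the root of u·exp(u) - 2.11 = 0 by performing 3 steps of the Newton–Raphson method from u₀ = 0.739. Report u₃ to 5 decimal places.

f'(u) = (u + 1)·exp(u)
u_0 = 0.739000: f = -0.562652, f' = 3.641189 → u_1 = 0.739000 - (-0.562652)/(3.641189) = 0.893524
u_1 = 0.893524: f = 0.073529, f' = 4.627256 → u_2 = 0.893524 - (0.073529)/(4.627256) = 0.877634
u_2 = 0.877634: f = 0.000886, f' = 4.516088 → u_3 = 0.877634 - (0.000886)/(4.516088) = 0.877438

0.87744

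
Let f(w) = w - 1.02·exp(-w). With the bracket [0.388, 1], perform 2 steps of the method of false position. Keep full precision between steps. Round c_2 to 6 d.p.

0.574826

False-position update: c = (a·f(b) − b·f(a))/(f(b) − f(a)); replace the endpoint whose sign matches f(c).
f(0.388000) = -0.303981, f(1.000000) = 0.624763
step 1: c = 0.588309, f(c) = 0.021939 > 0 → new bracket [0.388000, 0.588309]
step 2: c = 0.574826, f(c) = 0.000767 > 0 → new bracket [0.388000, 0.574826]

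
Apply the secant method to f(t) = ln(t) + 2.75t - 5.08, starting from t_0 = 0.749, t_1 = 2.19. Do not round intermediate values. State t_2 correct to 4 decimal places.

f(t_0) = -3.309266, f(t_1) = 1.726402
t_2 = 2.190000 - (1.726402)·(2.190000 - 0.749000)/(1.726402 - (-3.309266)) = 1.695975; f(t_2) = 0.112190

1.6960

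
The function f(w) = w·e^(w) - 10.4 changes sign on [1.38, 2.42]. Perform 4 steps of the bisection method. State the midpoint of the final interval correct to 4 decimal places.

f(1.380000) = -4.914636, f(2.420000) = 16.814980 (opposite signs)
step 1: m = 1.900000, f(m) = 2.303199 > 0 → root in [1.380000, 1.900000]
step 2: m = 1.640000, f(m) = -1.945522 < 0 → root in [1.640000, 1.900000]
step 3: m = 1.770000, f(m) = -0.008590 < 0 → root in [1.770000, 1.900000]
step 4: m = 1.835000, f(m) = 1.096521 > 0 → root in [1.770000, 1.835000]
Midpoint of [1.770000, 1.835000] = 1.802500

1.8025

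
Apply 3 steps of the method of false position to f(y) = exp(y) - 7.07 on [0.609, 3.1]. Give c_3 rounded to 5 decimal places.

False-position update: c = (a·f(b) − b·f(a))/(f(b) − f(a)); replace the endpoint whose sign matches f(c).
f(0.609000) = -5.231408, f(3.100000) = 15.127951
step 1: c = 1.249071, f(c) = -3.582898 < 0 → new bracket [1.249071, 3.100000]
step 2: c = 1.603501, f(c) = -2.099595 < 0 → new bracket [1.603501, 3.100000]
step 3: c = 1.785886, f(c) = -1.105138 < 0 → new bracket [1.785886, 3.100000]

1.78589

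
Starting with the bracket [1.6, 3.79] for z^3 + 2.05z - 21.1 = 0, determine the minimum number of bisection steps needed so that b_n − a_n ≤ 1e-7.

Initial width b − a = 3.79 − 1.6 = 2.190000.
After n steps the width is (b−a)/2^n; need (b−a)/2^n ≤ 1e-7.
So n ≥ log₂(2.190000/1e-7) = log₂(21900000.0000) ≈ 24.3844.
Hence n = 25.

25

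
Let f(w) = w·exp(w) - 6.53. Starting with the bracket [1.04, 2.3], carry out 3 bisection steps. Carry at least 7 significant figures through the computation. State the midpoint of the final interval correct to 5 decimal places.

1.43375

f(1.040000) = -3.587614, f(2.300000) = 16.410620 (opposite signs)
step 1: m = 1.670000, f(m) = 2.341320 > 0 → root in [1.040000, 1.670000]
step 2: m = 1.355000, f(m) = -1.276989 < 0 → root in [1.355000, 1.670000]
step 3: m = 1.512500, f(m) = 0.333818 > 0 → root in [1.355000, 1.512500]
Midpoint of [1.355000, 1.512500] = 1.433750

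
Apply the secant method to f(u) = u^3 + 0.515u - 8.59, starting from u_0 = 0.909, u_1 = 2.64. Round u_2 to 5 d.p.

Secant update: u_(k+1) = u_k − f(u_k)·(u_k − u_(k-1))/(f(u_k) − f(u_(k-1))).
f(u_0) = -7.370776, f(u_1) = 11.169344
u_2 = 2.640000 - (11.169344)·(2.640000 - 0.909000)/(11.169344 - (-7.370776)) = 1.597173; f(u_2) = -3.693128

1.59717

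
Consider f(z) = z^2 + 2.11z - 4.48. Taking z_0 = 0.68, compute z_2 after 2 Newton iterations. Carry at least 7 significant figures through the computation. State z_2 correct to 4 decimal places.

1.3126

f'(z) = 2z + 2.11
z_0 = 0.680000: f = -2.582800, f' = 3.470000 → z_1 = 0.680000 - (-2.582800)/(3.470000) = 1.424323
z_1 = 1.424323: f = 0.554016, f' = 4.958646 → z_2 = 1.424323 - (0.554016)/(4.958646) = 1.312595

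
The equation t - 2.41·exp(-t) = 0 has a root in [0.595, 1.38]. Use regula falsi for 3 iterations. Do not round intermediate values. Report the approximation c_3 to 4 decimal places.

False-position update: c = (a·f(b) − b·f(a))/(f(b) − f(a)); replace the endpoint whose sign matches f(c).
f(0.595000) = -0.734266, f(1.380000) = 0.773696
step 1: c = 0.977237, f(c) = 0.070235 > 0 → new bracket [0.595000, 0.977237]
step 2: c = 0.943867, f(c) = 0.006087 > 0 → new bracket [0.595000, 0.943867]
step 3: c = 0.940999, f(c) = 0.000525 > 0 → new bracket [0.595000, 0.940999]

0.9410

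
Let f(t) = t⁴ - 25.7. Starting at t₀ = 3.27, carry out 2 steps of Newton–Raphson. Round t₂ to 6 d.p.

2.327870

f'(t) = 4t³
t_0 = 3.270000: f = 88.638110, f' = 139.863132 → t_1 = 3.270000 - (88.638110)/(139.863132) = 2.636251
t_1 = 2.636251: f = 22.599994, f' = 73.285878 → t_2 = 2.636251 - (22.599994)/(73.285878) = 2.327870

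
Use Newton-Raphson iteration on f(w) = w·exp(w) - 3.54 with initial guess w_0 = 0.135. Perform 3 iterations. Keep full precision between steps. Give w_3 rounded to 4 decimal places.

1.5409

Newton update: w ← w − f(w)/f'(w).
f'(w) = (w + 1)·exp(w)
w_0 = 0.135000: f = -3.385488, f' = 1.299049 → w_1 = 0.135000 - (-3.385488)/(1.299049) = 2.741127
w_1 = 2.741127: f = 38.959672, f' = 58.004124 → w_2 = 2.741127 - (38.959672)/(58.004124) = 2.069456
w_2 = 2.069456: f = 12.851164, f' = 24.311680 → w_3 = 2.069456 - (12.851164)/(24.311680) = 1.540856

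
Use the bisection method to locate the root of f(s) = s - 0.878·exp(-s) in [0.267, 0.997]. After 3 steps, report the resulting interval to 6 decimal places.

[0.449500, 0.540750]

f(0.267000) = -0.405261, f(0.997000) = 0.673031 (opposite signs)
step 1: m = 0.632000, f(m) = 0.165319 > 0 → root in [0.267000, 0.632000]
step 2: m = 0.449500, f(m) = -0.110618 < 0 → root in [0.449500, 0.632000]
step 3: m = 0.540750, f(m) = 0.029481 > 0 → root in [0.449500, 0.540750]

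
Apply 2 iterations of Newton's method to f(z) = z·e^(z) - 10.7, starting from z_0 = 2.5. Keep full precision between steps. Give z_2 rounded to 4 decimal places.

Newton update: z ← z − f(z)/f'(z).
f'(z) = (z + 1)·e^(z)
z_0 = 2.500000: f = 19.756235, f' = 42.638729 → z_1 = 2.500000 - (19.756235)/(42.638729) = 2.036660
z_1 = 2.036660: f = 4.910925, f' = 23.275889 → z_2 = 2.036660 - (4.910925)/(23.275889) = 1.825672

1.8257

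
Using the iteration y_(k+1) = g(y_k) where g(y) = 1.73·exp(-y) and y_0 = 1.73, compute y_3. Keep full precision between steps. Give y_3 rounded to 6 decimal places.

0.484357

y_1 = g(1.730000) = 0.306702
y_2 = g(0.306702) = 1.273055
y_3 = g(1.273055) = 0.484357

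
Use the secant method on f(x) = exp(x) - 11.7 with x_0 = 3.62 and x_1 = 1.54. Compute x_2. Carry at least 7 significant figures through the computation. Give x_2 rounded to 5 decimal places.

1.98788

f(x_0) = 25.637568, f(x_1) = -7.035410
x_2 = 1.540000 - (-7.035410)·(1.540000 - 3.620000)/(-7.035410 - (25.637568)) = 1.987882; f(x_2) = -4.399941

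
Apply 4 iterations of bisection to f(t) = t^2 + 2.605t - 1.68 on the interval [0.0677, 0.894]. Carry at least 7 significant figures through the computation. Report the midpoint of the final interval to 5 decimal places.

f(0.067700) = -1.499058, f(0.894000) = 1.448106 (opposite signs)
step 1: m = 0.480850, f(m) = -0.196169 < 0 → root in [0.480850, 0.894000]
step 2: m = 0.687425, f(m) = 0.583295 > 0 → root in [0.480850, 0.687425]
step 3: m = 0.584137, f(m) = 0.182895 > 0 → root in [0.480850, 0.584137]
step 4: m = 0.532494, f(m) = -0.009304 < 0 → root in [0.532494, 0.584137]
Midpoint of [0.532494, 0.584137] = 0.558316

0.55832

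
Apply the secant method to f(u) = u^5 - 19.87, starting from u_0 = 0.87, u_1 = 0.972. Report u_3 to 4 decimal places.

f(u_0) = -19.371579, f(u_1) = -19.002376
u_2 = 0.972000 - (-19.002376)·(0.972000 - 0.870000)/(-19.002376 - (-19.371579)) = 6.221807; f(u_2) = 9303.707923
u_3 = 6.221807 - (9303.707923)·(6.221807 - 0.972000)/(9303.707923 - (-19.002376)) = 0.982701; f(u_3) = -18.953556

0.9827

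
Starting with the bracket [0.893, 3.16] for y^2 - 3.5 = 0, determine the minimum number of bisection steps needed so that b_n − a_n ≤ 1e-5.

18

Initial width b − a = 3.16 − 0.893 = 2.267000.
After n steps the width is (b−a)/2^n; need (b−a)/2^n ≤ 1e-5.
So n ≥ log₂(2.267000/1e-5) = log₂(226700.0000) ≈ 17.7904.
Hence n = 18.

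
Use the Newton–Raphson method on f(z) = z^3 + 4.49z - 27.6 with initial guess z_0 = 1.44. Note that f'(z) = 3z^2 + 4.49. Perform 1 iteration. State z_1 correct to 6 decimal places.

3.134403

z_0 = 1.440000: f = -18.148416, f' = 10.710800 → z_1 = 1.440000 - (-18.148416)/(10.710800) = 3.134403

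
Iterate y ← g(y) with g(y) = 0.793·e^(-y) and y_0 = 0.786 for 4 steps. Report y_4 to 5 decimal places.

y_1 = g(0.786000) = 0.361341
y_2 = g(0.361341) = 0.552516
y_3 = g(0.552516) = 0.456372
y_4 = g(0.456372) = 0.502428

0.50243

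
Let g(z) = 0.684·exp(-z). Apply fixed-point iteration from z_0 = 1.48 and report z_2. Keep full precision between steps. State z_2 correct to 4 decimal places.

0.5854

z_1 = g(1.480000) = 0.155704
z_2 = g(0.155704) = 0.585376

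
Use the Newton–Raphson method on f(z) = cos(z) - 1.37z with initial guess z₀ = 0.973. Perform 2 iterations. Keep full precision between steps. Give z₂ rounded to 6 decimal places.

0.601813

f'(z) = -sin(z) - 1.37
z_0 = 0.973000: f = -0.770188, f' = -2.196578 → z_1 = 0.973000 - (-0.770188)/(-2.196578) = 0.622369
z_1 = 0.622369: f = -0.040146, f' = -1.952962 → z_2 = 0.622369 - (-0.040146)/(-1.952962) = 0.601813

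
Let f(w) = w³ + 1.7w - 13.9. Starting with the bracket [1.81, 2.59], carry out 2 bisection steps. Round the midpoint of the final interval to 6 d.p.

2.102500

f(1.810000) = -4.893259, f(2.590000) = 7.876979 (opposite signs)
step 1: m = 2.200000, f(m) = 0.488000 > 0 → root in [1.810000, 2.200000]
step 2: m = 2.005000, f(m) = -2.431350 < 0 → root in [2.005000, 2.200000]
Midpoint of [2.005000, 2.200000] = 2.102500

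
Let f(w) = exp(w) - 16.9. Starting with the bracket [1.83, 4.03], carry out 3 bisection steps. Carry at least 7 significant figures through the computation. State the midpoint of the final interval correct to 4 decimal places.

2.7925

f(1.830000) = -10.666113, f(4.030000) = 39.360911 (opposite signs)
step 1: m = 2.930000, f(m) = 1.827630 > 0 → root in [1.830000, 2.930000]
step 2: m = 2.380000, f(m) = -6.095097 < 0 → root in [2.380000, 2.930000]
step 3: m = 2.655000, f(m) = -2.675014 < 0 → root in [2.655000, 2.930000]
Midpoint of [2.655000, 2.930000] = 2.792500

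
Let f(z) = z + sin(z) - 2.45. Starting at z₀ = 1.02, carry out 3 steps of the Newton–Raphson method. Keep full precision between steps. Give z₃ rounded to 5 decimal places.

1.45652

f'(z) = 1 + cos(z)
z_0 = 1.020000: f = -0.577892, f' = 1.523366 → z_1 = 1.020000 - (-0.577892)/(1.523366) = 1.399352
z_1 = 1.399352: f = -0.065309, f' = 1.170606 → z_2 = 1.399352 - (-0.065309)/(1.170606) = 1.455142
z_2 = 1.455142: f = -0.001538, f' = 1.115396 → z_3 = 1.455142 - (-0.001538)/(1.115396) = 1.456521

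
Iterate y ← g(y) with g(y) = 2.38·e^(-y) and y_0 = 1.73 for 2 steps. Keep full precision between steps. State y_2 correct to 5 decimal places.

y_1 = g(1.730000) = 0.421937
y_2 = g(0.421937) = 1.560746

1.56075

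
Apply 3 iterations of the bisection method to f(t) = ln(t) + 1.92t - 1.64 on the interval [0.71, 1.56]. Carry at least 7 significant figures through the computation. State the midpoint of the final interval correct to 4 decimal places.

0.8694

f(0.710000) = -0.619290, f(1.560000) = 1.799886 (opposite signs)
step 1: m = 1.135000, f(m) = 0.665833 > 0 → root in [0.710000, 1.135000]
step 2: m = 0.922500, f(m) = 0.050532 > 0 → root in [0.710000, 0.922500]
step 3: m = 0.816250, f(m) = -0.275835 < 0 → root in [0.816250, 0.922500]
Midpoint of [0.816250, 0.922500] = 0.869375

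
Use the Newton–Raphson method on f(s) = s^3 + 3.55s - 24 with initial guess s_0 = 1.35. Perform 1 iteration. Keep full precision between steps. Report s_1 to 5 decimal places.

3.20718

f'(s) = 3s^2 + 3.55
s_0 = 1.350000: f = -16.747125, f' = 9.017500 → s_1 = 1.350000 - (-16.747125)/(9.017500) = 3.207180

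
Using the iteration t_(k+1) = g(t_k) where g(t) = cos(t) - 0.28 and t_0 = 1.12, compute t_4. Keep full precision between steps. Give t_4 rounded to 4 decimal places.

0.6071

t_1 = g(1.120000) = 0.155682
t_2 = g(0.155682) = 0.707906
t_3 = g(0.707906) = 0.479725
t_4 = g(0.479725) = 0.607122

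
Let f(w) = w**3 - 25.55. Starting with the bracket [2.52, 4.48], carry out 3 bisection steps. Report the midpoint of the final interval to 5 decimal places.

f(2.520000) = -9.546992, f(4.480000) = 64.365392 (opposite signs)
step 1: m = 3.500000, f(m) = 17.325000 > 0 → root in [2.520000, 3.500000]
step 2: m = 3.010000, f(m) = 1.720901 > 0 → root in [2.520000, 3.010000]
step 3: m = 2.765000, f(m) = -4.410953 < 0 → root in [2.765000, 3.010000]
Midpoint of [2.765000, 3.010000] = 2.887500

2.88750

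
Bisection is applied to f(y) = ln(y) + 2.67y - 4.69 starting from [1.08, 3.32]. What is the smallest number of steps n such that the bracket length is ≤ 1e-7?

Initial width b − a = 3.32 − 1.08 = 2.240000.
After n steps the width is (b−a)/2^n; need (b−a)/2^n ≤ 1e-7.
So n ≥ log₂(2.240000/1e-7) = log₂(22400000.0000) ≈ 24.4170.
Hence n = 25.

25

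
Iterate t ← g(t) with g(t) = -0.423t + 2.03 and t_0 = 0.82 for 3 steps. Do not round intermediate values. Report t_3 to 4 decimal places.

t_1 = g(0.820000) = 1.683140
t_2 = g(1.683140) = 1.318032
t_3 = g(1.318032) = 1.472473

1.4725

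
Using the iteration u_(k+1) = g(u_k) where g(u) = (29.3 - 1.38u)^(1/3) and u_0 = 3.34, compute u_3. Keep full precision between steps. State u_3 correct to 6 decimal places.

u_1 = g(3.340000) = 2.911913
u_2 = g(2.911913) = 2.934954
u_3 = g(2.934954) = 2.933723

2.933723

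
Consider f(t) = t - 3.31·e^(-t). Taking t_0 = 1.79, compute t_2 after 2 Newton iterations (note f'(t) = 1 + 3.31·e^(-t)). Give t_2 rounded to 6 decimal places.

1.097770

Newton update: t ← t − f(t)/f'(t).
t_0 = 1.790000: f = 1.237362, f' = 1.552638 → t_1 = 1.790000 - (1.237362)/(1.552638) = 0.993058
t_1 = 0.993058: f = -0.233104, f' = 2.226163 → t_2 = 0.993058 - (-0.233104)/(2.226163) = 1.097770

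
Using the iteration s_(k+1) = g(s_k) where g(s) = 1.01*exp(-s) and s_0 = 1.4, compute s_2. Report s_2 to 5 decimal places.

0.78733

s_1 = g(1.400000) = 0.249063
s_2 = g(0.249063) = 0.787326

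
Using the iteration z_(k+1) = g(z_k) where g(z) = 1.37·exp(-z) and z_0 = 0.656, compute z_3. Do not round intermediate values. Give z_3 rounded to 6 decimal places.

0.698990

z_1 = g(0.656000) = 0.710924
z_2 = g(0.710924) = 0.672930
z_3 = g(0.672930) = 0.698990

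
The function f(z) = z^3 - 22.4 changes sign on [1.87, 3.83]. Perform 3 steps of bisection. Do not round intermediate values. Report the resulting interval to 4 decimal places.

f(1.870000) = -15.860797, f(3.830000) = 33.781887 (opposite signs)
step 1: m = 2.850000, f(m) = 0.749125 > 0 → root in [1.870000, 2.850000]
step 2: m = 2.360000, f(m) = -9.255744 < 0 → root in [2.360000, 2.850000]
step 3: m = 2.605000, f(m) = -4.722405 < 0 → root in [2.605000, 2.850000]

[2.6050, 2.8500]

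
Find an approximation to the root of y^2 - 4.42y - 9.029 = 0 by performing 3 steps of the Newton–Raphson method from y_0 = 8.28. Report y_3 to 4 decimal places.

5.9401

Newton update: y ← y − f(y)/f'(y).
f'(y) = 2y - 4.42
y_0 = 8.280000: f = 22.931800, f' = 12.140000 → y_1 = 8.280000 - (22.931800)/(12.140000) = 6.391054
y_1 = 6.391054: f = 3.568116, f' = 8.362109 → y_2 = 6.391054 - (3.568116)/(8.362109) = 5.964354
y_2 = 5.964354: f = 0.182073, f' = 7.508708 → y_3 = 5.964354 - (0.182073)/(7.508708) = 5.940106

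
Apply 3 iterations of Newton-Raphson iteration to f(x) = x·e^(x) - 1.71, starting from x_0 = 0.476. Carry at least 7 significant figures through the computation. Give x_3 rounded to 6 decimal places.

f'(x) = (x + 1)·e^(x)
x_0 = 0.476000: f = -0.943819, f' = 2.375804 → x_1 = 0.476000 - (-0.943819)/(2.375804) = 0.873263
x_1 = 0.873263: f = 0.381215, f' = 4.485927 → x_2 = 0.873263 - (0.381215)/(4.485927) = 0.788283
x_2 = 0.788283: f = 0.023921, f' = 3.933538 → x_3 = 0.788283 - (0.023921)/(3.933538) = 0.782202

0.782202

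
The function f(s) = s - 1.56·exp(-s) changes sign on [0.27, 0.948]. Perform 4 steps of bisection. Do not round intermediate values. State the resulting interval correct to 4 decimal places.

[0.7361, 0.7785]

f(0.270000) = -0.920872, f(0.948000) = 0.343476 (opposite signs)
step 1: m = 0.609000, f(m) = -0.239475 < 0 → root in [0.609000, 0.948000]
step 2: m = 0.778500, f(m) = 0.062313 > 0 → root in [0.609000, 0.778500]
step 3: m = 0.693750, f(m) = -0.085780 < 0 → root in [0.693750, 0.778500]
step 4: m = 0.736125, f(m) = -0.011062 < 0 → root in [0.736125, 0.778500]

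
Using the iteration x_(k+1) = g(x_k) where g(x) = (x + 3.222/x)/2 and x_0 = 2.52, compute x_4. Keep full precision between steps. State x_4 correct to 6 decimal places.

x_1 = g(2.520000) = 1.899286
x_2 = g(1.899286) = 1.797856
x_3 = g(1.797856) = 1.794995
x_4 = g(1.794995) = 1.794993

1.794993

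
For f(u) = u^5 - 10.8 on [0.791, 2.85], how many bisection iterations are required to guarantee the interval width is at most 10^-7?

25

Initial width b − a = 2.85 − 0.791 = 2.059000.
After n steps the width is (b−a)/2^n; need (b−a)/2^n ≤ 10^-7.
So n ≥ log₂(2.059000/10^-7) = log₂(20590000.0000) ≈ 24.2954.
Hence n = 25.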